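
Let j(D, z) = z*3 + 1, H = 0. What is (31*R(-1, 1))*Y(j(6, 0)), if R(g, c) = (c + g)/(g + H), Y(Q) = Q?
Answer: 0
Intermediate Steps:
j(D, z) = 1 + 3*z (j(D, z) = 3*z + 1 = 1 + 3*z)
R(g, c) = (c + g)/g (R(g, c) = (c + g)/(g + 0) = (c + g)/g)
(31*R(-1, 1))*Y(j(6, 0)) = (31*((1 - 1)/(-1)))*(1 + 3*0) = (31*(-1*0))*(1 + 0) = (31*0)*1 = 0*1 = 0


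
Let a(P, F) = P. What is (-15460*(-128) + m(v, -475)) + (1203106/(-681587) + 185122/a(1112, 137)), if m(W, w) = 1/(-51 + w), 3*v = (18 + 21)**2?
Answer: 197245654564161067/99667103836 ≈ 1.9790e+6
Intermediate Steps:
v = 507 (v = (18 + 21)**2/3 = (1/3)*39**2 = (1/3)*1521 = 507)
(-15460*(-128) + m(v, -475)) + (1203106/(-681587) + 185122/a(1112, 137)) = (-15460*(-128) + 1/(-51 - 475)) + (1203106/(-681587) + 185122/1112) = (1978880 + 1/(-526)) + (1203106*(-1/681587) + 185122*(1/1112)) = (1978880 - 1/526) + (-1203106/681587 + 92561/556) = 1040890879/526 + 62419447371/378962372 = 197245654564161067/99667103836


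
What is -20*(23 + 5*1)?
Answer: -560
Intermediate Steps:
-20*(23 + 5*1) = -20*(23 + 5) = -20*28 = -560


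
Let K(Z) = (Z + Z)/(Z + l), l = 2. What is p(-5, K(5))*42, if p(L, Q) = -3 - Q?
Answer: -186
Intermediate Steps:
K(Z) = 2*Z/(2 + Z) (K(Z) = (Z + Z)/(Z + 2) = (2*Z)/(2 + Z) = 2*Z/(2 + Z))
p(-5, K(5))*42 = (-3 - 2*5/(2 + 5))*42 = (-3 - 2*5/7)*42 = (-3 - 1*10/7)*42 = (-3 - 10/7)*42 = -31/7*42 = -186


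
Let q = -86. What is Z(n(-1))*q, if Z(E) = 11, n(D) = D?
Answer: -946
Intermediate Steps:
Z(n(-1))*q = 11*(-86) = -946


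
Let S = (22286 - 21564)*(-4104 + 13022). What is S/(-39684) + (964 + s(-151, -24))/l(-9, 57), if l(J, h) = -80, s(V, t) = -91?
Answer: -137436953/793680 ≈ -173.16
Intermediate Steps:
S = 6438796 (S = 722*8918 = 6438796)
S/(-39684) + (964 + s(-151, -24))/l(-9, 57) = 6438796/(-39684) + (964 - 91)/(-80) = 6438796*(-1/39684) + 873*(-1/80) = -1609699/9921 - 873/80 = -137436953/793680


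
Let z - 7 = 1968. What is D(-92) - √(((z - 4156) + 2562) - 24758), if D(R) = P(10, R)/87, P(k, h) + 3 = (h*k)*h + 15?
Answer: 84652/87 - I*√24377 ≈ 973.01 - 156.13*I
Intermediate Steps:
z = 1975 (z = 7 + 1968 = 1975)
P(k, h) = 12 + k*h² (P(k, h) = -3 + ((h*k)*h + 15) = -3 + (k*h² + 15) = -3 + (15 + k*h²) = 12 + k*h²)
D(R) = 4/29 + 10*R²/87 (D(R) = (12 + 10*R²)/87 = (12 + 10*R²)*(1/87) = 4/29 + 10*R²/87)
D(-92) - √(((z - 4156) + 2562) - 24758) = (4/29 + (10/87)*(-92)²) - √(((1975 - 4156) + 2562) - 24758) = (4/29 + (10/87)*8464) - √((-2181 + 2562) - 24758) = (4/29 + 84640/87) - √(381 - 24758) = 84652/87 - √(-24377) = 84652/87 - I*√24377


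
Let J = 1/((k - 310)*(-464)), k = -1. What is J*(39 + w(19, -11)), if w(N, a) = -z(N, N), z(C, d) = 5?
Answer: 17/72152 ≈ 0.00023561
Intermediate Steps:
w(N, a) = -5 (w(N, a) = -1*5 = -5)
J = 1/144304 (J = 1/(-1 - 310*(-464)) = -1/464/(-311) = -1/311*(-1/464) = 1/144304 ≈ 6.9298e-6)
J*(39 + w(19, -11)) = (39 - 5)/144304 = (1/144304)*34 = 17/72152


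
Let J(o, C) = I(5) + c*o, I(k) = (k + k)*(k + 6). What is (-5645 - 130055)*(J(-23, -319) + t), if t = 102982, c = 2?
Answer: -13983342200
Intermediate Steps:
I(k) = 2*k*(6 + k) (I(k) = (2*k)*(6 + k) = 2*k*(6 + k))
J(o, C) = 110 + 2*o (J(o, C) = 2*5*(6 + 5) + 2*o = 2*5*11 + 2*o = 110 + 2*o)
(-5645 - 130055)*(J(-23, -319) + t) = (-5645 - 130055)*((110 + 2*(-23)) + 102982) = -135700*((110 - 46) + 102982) = -135700*(64 + 102982) = -135700*103046 = -13983342200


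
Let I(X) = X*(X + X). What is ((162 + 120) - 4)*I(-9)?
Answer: 45036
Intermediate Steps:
I(X) = 2*X**2 (I(X) = X*(2*X) = 2*X**2)
((162 + 120) - 4)*I(-9) = ((162 + 120) - 4)*(2*(-9)**2) = (282 - 4)*(2*81) = 278*162 = 45036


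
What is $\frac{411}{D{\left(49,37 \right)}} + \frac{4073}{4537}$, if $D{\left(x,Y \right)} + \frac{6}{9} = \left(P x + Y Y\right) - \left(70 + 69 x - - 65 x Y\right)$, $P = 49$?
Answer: $\frac{1430464219}{1599655460} \approx 0.89423$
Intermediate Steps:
$D{\left(x,Y \right)} = - \frac{212}{3} + Y^{2} - 20 x - 65 Y x$ ($D{\left(x,Y \right)} = - \frac{2}{3} - \left(70 + 20 x - Y Y - - 65 x Y\right) = - \frac{2}{3} - \left(70 - Y^{2} + 20 x + 65 Y x\right) = - \frac{212}{3} + Y^{2} - 20 x - 65 Y x$)
$\frac{411}{D{\left(49,37 \right)}} + \frac{4073}{4537} = \frac{411}{- \frac{212}{3} + 37^{2} - 980 - 2405 \cdot 49} + \frac{4073}{4537} = \frac{411}{- \frac{212}{3} + 1369 - 980 - 117845} + 4073 \cdot \frac{1}{4537} = \frac{411}{- \frac{352580}{3}} + \frac{4073}{4537} = 411 \left(- \frac{3}{352580}\right) + \frac{4073}{4537} = - \frac{1233}{352580} + \frac{4073}{4537} = \frac{1430464219}{1599655460}$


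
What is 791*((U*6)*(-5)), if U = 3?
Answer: -71190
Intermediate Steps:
791*((U*6)*(-5)) = 791*((3*6)*(-5)) = 791*(18*(-5)) = 791*(-90) = -71190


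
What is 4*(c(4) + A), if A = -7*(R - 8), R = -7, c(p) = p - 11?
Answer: 392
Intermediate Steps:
c(p) = -11 + p
A = 105 (A = -7*(-7 - 8) = -7*(-15) = 105)
4*(c(4) + A) = 4*((-11 + 4) + 105) = 4*(-7 + 105) = 4*98 = 392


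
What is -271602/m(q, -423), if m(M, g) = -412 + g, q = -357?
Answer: 271602/835 ≈ 325.27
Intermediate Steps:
-271602/m(q, -423) = -271602/(-412 - 423) = -271602/(-835) = -271602*(-1/835) = 271602/835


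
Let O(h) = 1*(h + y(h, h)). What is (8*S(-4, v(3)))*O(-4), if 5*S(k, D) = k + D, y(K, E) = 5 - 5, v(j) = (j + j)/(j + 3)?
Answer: 96/5 ≈ 19.200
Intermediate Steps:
v(j) = 2*j/(3 + j) (v(j) = (2*j)/(3 + j) = 2*j/(3 + j))
y(K, E) = 0
S(k, D) = D/5 + k/5 (S(k, D) = (k + D)/5 = (D + k)/5 = D/5 + k/5)
O(h) = h (O(h) = 1*(h + 0) = 1*h = h)
(8*S(-4, v(3)))*O(-4) = (8*((2*3/(3 + 3))/5 + (⅕)*(-4)))*(-4) = (8*((2*3/6)/5 - ⅘))*(-4) = (8*((2*3*(⅙))/5 - ⅘))*(-4) = (8*((⅕)*1 - ⅘))*(-4) = (8*(⅕ - ⅘))*(-4) = (8*(-⅗))*(-4) = -24/5*(-4) = 96/5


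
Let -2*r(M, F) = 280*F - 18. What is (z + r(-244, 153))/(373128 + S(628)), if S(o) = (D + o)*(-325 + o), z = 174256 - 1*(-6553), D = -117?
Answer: 159398/527961 ≈ 0.30191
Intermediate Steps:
z = 180809 (z = 174256 + 6553 = 180809)
S(o) = (-325 + o)*(-117 + o) (S(o) = (-117 + o)*(-325 + o) = (-325 + o)*(-117 + o))
r(M, F) = 9 - 140*F (r(M, F) = -(280*F - 18)/2 = -(-18 + 280*F)/2 = 9 - 140*F)
(z + r(-244, 153))/(373128 + S(628)) = (180809 + (9 - 140*153))/(373128 + (38025 + 628² - 442*628)) = (180809 + (9 - 21420))/(373128 + (38025 + 394384 - 277576)) = (180809 - 21411)/(373128 + 154833) = 159398/527961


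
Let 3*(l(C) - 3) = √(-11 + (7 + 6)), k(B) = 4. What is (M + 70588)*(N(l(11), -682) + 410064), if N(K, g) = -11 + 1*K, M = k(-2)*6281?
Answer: 39247279872 + 31904*√2 ≈ 3.9247e+10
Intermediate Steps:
M = 25124 (M = 4*6281 = 25124)
l(C) = 3 + √2/3 (l(C) = 3 + √(-11 + (7 + 6))/3 = 3 + √(-11 + 13)/3 = 3 + √2/3)
N(K, g) = -11 + K
(M + 70588)*(N(l(11), -682) + 410064) = (25124 + 70588)*((-11 + (3 + √2/3)) + 410064) = 95712*((-8 + √2/3) + 410064) = 95712*(410056 + √2/3) = 39247279872 + 31904*√2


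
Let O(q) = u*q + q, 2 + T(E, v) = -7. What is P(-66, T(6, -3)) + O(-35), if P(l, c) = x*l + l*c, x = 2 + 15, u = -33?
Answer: 592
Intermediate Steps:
T(E, v) = -9 (T(E, v) = -2 - 7 = -9)
x = 17
P(l, c) = 17*l + c*l (P(l, c) = 17*l + l*c = 17*l + c*l)
O(q) = -32*q (O(q) = -33*q + q = -32*q)
P(-66, T(6, -3)) + O(-35) = -66*(17 - 9) - 32*(-35) = -66*8 + 1120 = -528 + 1120 = 592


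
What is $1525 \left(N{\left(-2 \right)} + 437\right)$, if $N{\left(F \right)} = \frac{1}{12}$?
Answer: $\frac{7998625}{12} \approx 6.6655 \cdot 10^{5}$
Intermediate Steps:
$N{\left(F \right)} = \frac{1}{12}$
$1525 \left(N{\left(-2 \right)} + 437\right) = 1525 \left(\frac{1}{12} + 437\right) = 1525 \cdot \frac{5245}{12} = \frac{7998625}{12}$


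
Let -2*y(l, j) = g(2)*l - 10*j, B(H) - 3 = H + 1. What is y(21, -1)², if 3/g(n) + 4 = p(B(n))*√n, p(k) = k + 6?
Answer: 623491/18496 + 140427*√2/9248 ≈ 55.184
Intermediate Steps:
B(H) = 4 + H (B(H) = 3 + (H + 1) = 3 + (1 + H) = 4 + H)
p(k) = 6 + k
g(n) = 3/(-4 + √n*(10 + n)) (g(n) = 3/(-4 + (6 + (4 + n))*√n) = 3/(-4 + (10 + n)*√n) = 3/(-4 + √n*(10 + n)))
y(l, j) = 5*j - 3*l/(2*(-4 + 12*√2)) (y(l, j) = -((3/(-4 + √2*(10 + 2)))*l - 10*j)/2 = -((3/(-4 + √2*12))*l - 10*j)/2 = -((3/(-4 + 12*√2))*l - 10*j)/2 = -(3*l/(-4 + 12*√2) - 10*j)/2 = -(-10*j + 3*l/(-4 + 12*√2))/2 = 5*j - 3*l/(2*(-4 + 12*√2)))
y(21, -1)² = (5*(-1) - 3/136*21 - 9/136*21*√2)² = (-5 - 63/136 - 189*√2/136)² = (-743/136 - 189*√2/136)²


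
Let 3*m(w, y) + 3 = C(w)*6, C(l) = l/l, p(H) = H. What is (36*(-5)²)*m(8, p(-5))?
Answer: 900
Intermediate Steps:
C(l) = 1
m(w, y) = 1 (m(w, y) = -1 + (1*6)/3 = -1 + (⅓)*6 = -1 + 2 = 1)
(36*(-5)²)*m(8, p(-5)) = (36*(-5)²)*1 = (36*25)*1 = 900*1 = 900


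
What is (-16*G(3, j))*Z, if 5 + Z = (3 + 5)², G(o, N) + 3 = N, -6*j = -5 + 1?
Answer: 6608/3 ≈ 2202.7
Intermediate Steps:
j = ⅔ (j = -(-5 + 1)/6 = -⅙*(-4) = ⅔ ≈ 0.66667)
G(o, N) = -3 + N
Z = 59 (Z = -5 + (3 + 5)² = -5 + 8² = -5 + 64 = 59)
(-16*G(3, j))*Z = -16*(-3 + ⅔)*59 = -16*(-7/3)*59 = (112/3)*59 = 6608/3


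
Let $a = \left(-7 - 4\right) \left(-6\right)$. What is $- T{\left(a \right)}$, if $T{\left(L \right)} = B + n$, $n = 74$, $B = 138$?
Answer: $-212$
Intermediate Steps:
$a = 66$ ($a = \left(-11\right) \left(-6\right) = 66$)
$T{\left(L \right)} = 212$ ($T{\left(L \right)} = 138 + 74 = 212$)
$- T{\left(a \right)} = \left(-1\right) 212 = -212$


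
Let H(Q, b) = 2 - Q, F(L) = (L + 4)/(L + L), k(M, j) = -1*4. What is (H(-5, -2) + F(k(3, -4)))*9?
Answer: 63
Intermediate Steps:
k(M, j) = -4
F(L) = (4 + L)/(2*L) (F(L) = (4 + L)/((2*L)) = (4 + L)*(1/(2*L)) = (4 + L)/(2*L))
(H(-5, -2) + F(k(3, -4)))*9 = ((2 - 1*(-5)) + (½)*(4 - 4)/(-4))*9 = ((2 + 5) + (½)*(-¼)*0)*9 = (7 + 0)*9 = 7*9 = 63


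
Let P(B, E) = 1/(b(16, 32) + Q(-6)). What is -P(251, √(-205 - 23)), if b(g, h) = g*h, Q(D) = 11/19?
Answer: -19/9739 ≈ -0.0019509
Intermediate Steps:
Q(D) = 11/19 (Q(D) = 11*(1/19) = 11/19)
P(B, E) = 19/9739 (P(B, E) = 1/(16*32 + 11/19) = 1/(512 + 11/19) = 1/(9739/19) = 19/9739)
-P(251, √(-205 - 23)) = -1*19/9739 = -19/9739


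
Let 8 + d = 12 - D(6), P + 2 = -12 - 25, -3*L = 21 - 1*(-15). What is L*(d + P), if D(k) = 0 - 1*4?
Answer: 372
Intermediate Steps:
L = -12 (L = -(21 - 1*(-15))/3 = -(21 + 15)/3 = -1/3*36 = -12)
P = -39 (P = -2 + (-12 - 25) = -2 - 37 = -39)
D(k) = -4 (D(k) = 0 - 4 = -4)
d = 8 (d = -8 + (12 - 1*(-4)) = -8 + (12 + 4) = -8 + 16 = 8)
L*(d + P) = -12*(8 - 39) = -12*(-31) = 372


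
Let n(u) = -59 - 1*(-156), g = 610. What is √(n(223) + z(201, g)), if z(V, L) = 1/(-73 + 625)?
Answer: √7389210/276 ≈ 9.8490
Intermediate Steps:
z(V, L) = 1/552
n(u) = 97 (n(u) = -59 + 156 = 97)
√(n(223) + z(201, g)) = √(97 + 1/552) = √(53545/552) = √7389210/276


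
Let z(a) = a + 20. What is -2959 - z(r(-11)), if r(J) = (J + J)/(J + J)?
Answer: -2980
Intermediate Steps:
r(J) = 1 (r(J) = (2*J)/((2*J)) = (2*J)*(1/(2*J)) = 1)
z(a) = 20 + a
-2959 - z(r(-11)) = -2959 - (20 + 1) = -2959 - 1*21 = -2959 - 21 = -2980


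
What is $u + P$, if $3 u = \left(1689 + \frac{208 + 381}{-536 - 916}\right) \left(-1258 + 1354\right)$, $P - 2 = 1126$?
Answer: $\frac{20024176}{363} \approx 55163.0$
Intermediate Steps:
$P = 1128$ ($P = 2 + 1126 = 1128$)
$u = \frac{19614712}{363}$ ($u = \frac{\left(1689 + \frac{208 + 381}{-536 - 916}\right) \left(-1258 + 1354\right)}{3} = \frac{\left(1689 + \frac{589}{-1452}\right) 96}{3} = \frac{\left(1689 + 589 \left(- \frac{1}{1452}\right)\right) 96}{3} = \frac{\left(1689 - \frac{589}{1452}\right) 96}{3} = \frac{\frac{2451839}{1452} \cdot 96}{3} = \frac{1}{3} \cdot \frac{19614712}{121} = \frac{19614712}{363} \approx 54035.0$)
$u + P = \frac{19614712}{363} + 1128 = \frac{20024176}{363}$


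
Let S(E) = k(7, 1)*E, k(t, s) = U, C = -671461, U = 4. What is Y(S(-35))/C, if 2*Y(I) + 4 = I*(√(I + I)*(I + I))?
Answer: 2/671461 - 5600*I*√70/95923 ≈ 2.9786e-6 - 0.48844*I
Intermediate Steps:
k(t, s) = 4
S(E) = 4*E
Y(I) = -2 + √2*I^(5/2) (Y(I) = -2 + (I*(√(I + I)*(I + I)))/2 = -2 + (I*(√(2*I)*(2*I)))/2 = -2 + (I*((√2*√I)*(2*I)))/2 = -2 + (I*(2*√2*I^(3/2)))/2 = -2 + (2*√2*I^(5/2))/2 = -2 + √2*I^(5/2))
Y(S(-35))/C = (-2 + √2*(4*(-35))^(5/2))/(-671461) = (-2 + √2*(-140)^(5/2))*(-1/671461) = (-2 + √2*(39200*I*√35))*(-1/671461) = (-2 + 39200*I*√70)*(-1/671461) = 2/671461 - 5600*I*√70/95923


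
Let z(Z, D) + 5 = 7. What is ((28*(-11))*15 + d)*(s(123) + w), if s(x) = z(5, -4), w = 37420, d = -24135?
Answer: -1076069610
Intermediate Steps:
z(Z, D) = 2 (z(Z, D) = -5 + 7 = 2)
s(x) = 2
((28*(-11))*15 + d)*(s(123) + w) = ((28*(-11))*15 - 24135)*(2 + 37420) = (-308*15 - 24135)*37422 = (-4620 - 24135)*37422 = -28755*37422 = -1076069610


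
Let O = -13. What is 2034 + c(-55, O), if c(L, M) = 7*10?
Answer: 2104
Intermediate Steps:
c(L, M) = 70
2034 + c(-55, O) = 2034 + 70 = 2104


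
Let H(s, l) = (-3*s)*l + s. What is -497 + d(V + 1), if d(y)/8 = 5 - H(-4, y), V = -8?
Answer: 247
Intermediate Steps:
H(s, l) = s - 3*l*s (H(s, l) = -3*l*s + s = s - 3*l*s)
d(y) = 72 - 96*y (d(y) = 8*(5 - (-4)*(1 - 3*y)) = 8*(5 - (-4 + 12*y)) = 8*(5 + (4 - 12*y)) = 8*(9 - 12*y) = 72 - 96*y)
-497 + d(V + 1) = -497 + (72 - 96*(-8 + 1)) = -497 + (72 - 96*(-7)) = -497 + (72 + 672) = -497 + 744 = 247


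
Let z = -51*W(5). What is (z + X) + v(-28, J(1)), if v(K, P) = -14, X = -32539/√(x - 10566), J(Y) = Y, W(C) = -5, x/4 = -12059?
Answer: 241 + 32539*I*√58802/58802 ≈ 241.0 + 134.19*I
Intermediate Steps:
x = -48236 (x = 4*(-12059) = -48236)
X = 32539*I*√58802/58802 (X = -32539/√(-48236 - 10566) = -32539*(-I*√58802/58802) = -(-32539)*I*√58802/58802 = 32539*I*√58802/58802 ≈ 134.19*I)
z = 255 (z = -51*(-5) = 255)
(z + X) + v(-28, J(1)) = (255 + 32539*I*√58802/58802) - 14 = 241 + 32539*I*√58802/58802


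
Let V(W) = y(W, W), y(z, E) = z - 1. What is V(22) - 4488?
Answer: -4467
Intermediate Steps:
y(z, E) = -1 + z
V(W) = -1 + W
V(22) - 4488 = (-1 + 22) - 4488 = 21 - 4488 = -4467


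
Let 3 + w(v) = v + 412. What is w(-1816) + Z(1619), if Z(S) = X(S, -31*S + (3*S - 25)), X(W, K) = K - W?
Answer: -48383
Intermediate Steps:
Z(S) = -25 - 29*S (Z(S) = (-31*S + (3*S - 25)) - S = (-31*S + (-25 + 3*S)) - S = (-25 - 28*S) - S = -25 - 29*S)
w(v) = 409 + v (w(v) = -3 + (v + 412) = -3 + (412 + v) = 409 + v)
w(-1816) + Z(1619) = (409 - 1816) + (-25 - 29*1619) = -1407 + (-25 - 46951) = -1407 - 46976 = -48383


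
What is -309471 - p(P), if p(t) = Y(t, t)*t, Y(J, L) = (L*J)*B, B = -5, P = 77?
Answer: 1973194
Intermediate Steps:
Y(J, L) = -5*J*L (Y(J, L) = (L*J)*(-5) = (J*L)*(-5) = -5*J*L)
p(t) = -5*t**3 (p(t) = (-5*t*t)*t = (-5*t**2)*t = -5*t**3)
-309471 - p(P) = -309471 - (-5)*77**3 = -309471 - (-5)*456533 = -309471 - 1*(-2282665) = -309471 + 2282665 = 1973194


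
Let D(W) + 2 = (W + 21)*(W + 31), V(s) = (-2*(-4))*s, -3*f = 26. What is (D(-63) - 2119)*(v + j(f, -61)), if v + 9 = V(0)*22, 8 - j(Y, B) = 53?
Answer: 41958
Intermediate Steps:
f = -26/3 (f = -⅓*26 = -26/3 ≈ -8.6667)
j(Y, B) = -45 (j(Y, B) = 8 - 1*53 = 8 - 53 = -45)
V(s) = 8*s
D(W) = -2 + (21 + W)*(31 + W) (D(W) = -2 + (W + 21)*(W + 31) = -2 + (21 + W)*(31 + W))
v = -9 (v = -9 + (8*0)*22 = -9 + 0*22 = -9 + 0 = -9)
(D(-63) - 2119)*(v + j(f, -61)) = ((649 + (-63)² + 52*(-63)) - 2119)*(-9 - 45) = ((649 + 3969 - 3276) - 2119)*(-54) = (1342 - 2119)*(-54) = -777*(-54) = 41958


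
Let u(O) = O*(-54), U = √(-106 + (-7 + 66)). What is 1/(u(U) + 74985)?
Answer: 24995/1874295759 + 6*I*√47/624765253 ≈ 1.3336e-5 + 6.5839e-8*I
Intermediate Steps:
U = I*√47 (U = √(-106 + 59) = √(-47) = I*√47 ≈ 6.8557*I)
u(O) = -54*O
1/(u(U) + 74985) = 1/(-54*I*√47 + 74985) = 1/(74985 - 54*I*√47)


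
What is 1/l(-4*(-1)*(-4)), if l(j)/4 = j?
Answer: -1/64 ≈ -0.015625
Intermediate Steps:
l(j) = 4*j
1/l(-4*(-1)*(-4)) = 1/(4*(-4*(-1)*(-4))) = 1/(4*(4*(-4))) = 1/(4*(-16)) = 1/(-64) = -1/64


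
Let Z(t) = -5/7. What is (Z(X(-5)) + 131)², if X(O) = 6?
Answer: 831744/49 ≈ 16974.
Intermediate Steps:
Z(t) = -5/7 (Z(t) = -5*⅐ = -5/7)
(Z(X(-5)) + 131)² = (-5/7 + 131)² = (912/7)² = 831744/49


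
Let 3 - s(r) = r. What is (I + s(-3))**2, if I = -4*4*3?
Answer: 1764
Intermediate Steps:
I = -48 (I = -16*3 = -48)
s(r) = 3 - r
(I + s(-3))**2 = (-48 + (3 - 1*(-3)))**2 = (-48 + (3 + 3))**2 = (-48 + 6)**2 = (-42)**2 = 1764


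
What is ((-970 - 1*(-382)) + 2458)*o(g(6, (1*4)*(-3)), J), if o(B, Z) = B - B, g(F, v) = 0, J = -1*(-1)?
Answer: 0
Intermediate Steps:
J = 1
o(B, Z) = 0
((-970 - 1*(-382)) + 2458)*o(g(6, (1*4)*(-3)), J) = ((-970 - 1*(-382)) + 2458)*0 = ((-970 + 382) + 2458)*0 = (-588 + 2458)*0 = 1870*0 = 0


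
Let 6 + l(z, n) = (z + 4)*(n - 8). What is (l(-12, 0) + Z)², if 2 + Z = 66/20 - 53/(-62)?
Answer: 86936976/24025 ≈ 3618.6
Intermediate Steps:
l(z, n) = -6 + (-8 + n)*(4 + z) (l(z, n) = -6 + (z + 4)*(n - 8) = -6 + (4 + z)*(-8 + n) = -6 + (-8 + n)*(4 + z))
Z = 334/155 (Z = -2 + (66/20 - 53/(-62)) = -2 + (66*(1/20) - 53*(-1/62)) = -2 + (33/10 + 53/62) = -2 + 644/155 = 334/155 ≈ 2.1548)
(l(-12, 0) + Z)² = ((-38 - 8*(-12) + 4*0 + 0*(-12)) + 334/155)² = ((-38 + 96 + 0 + 0) + 334/155)² = (58 + 334/155)² = (9324/155)² = 86936976/24025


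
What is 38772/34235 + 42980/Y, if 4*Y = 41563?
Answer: 7497161836/1422909305 ≈ 5.2689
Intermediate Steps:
Y = 41563/4 (Y = (1/4)*41563 = 41563/4 ≈ 10391.)
38772/34235 + 42980/Y = 38772/34235 + 42980/(41563/4) = 38772*(1/34235) + 42980*(4/41563) = 38772/34235 + 171920/41563 = 7497161836/1422909305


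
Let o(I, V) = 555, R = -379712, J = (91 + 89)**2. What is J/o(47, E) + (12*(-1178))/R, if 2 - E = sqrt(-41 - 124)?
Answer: 102587619/1756168 ≈ 58.416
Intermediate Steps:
J = 32400 (J = 180**2 = 32400)
E = 2 - I*sqrt(165) (E = 2 - sqrt(-41 - 124) = 2 - sqrt(-165) = 2 - I*sqrt(165) ≈ 2.0 - 12.845*I)
J/o(47, E) + (12*(-1178))/R = 32400/555 + (12*(-1178))/(-379712) = 32400*(1/555) - 14136*(-1/379712) = 2160/37 + 1767/47464 = 102587619/1756168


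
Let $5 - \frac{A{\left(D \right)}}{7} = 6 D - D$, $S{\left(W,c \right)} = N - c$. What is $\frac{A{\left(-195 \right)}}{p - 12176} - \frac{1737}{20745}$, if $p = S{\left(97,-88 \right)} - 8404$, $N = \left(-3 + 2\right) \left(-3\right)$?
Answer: $- \frac{2823811}{6746735} \approx -0.41854$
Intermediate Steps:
$N = 3$ ($N = \left(-1\right) \left(-3\right) = 3$)
$S{\left(W,c \right)} = 3 - c$
$p = -8313$ ($p = \left(3 - -88\right) - 8404 = \left(3 + 88\right) - 8404 = 91 - 8404 = -8313$)
$A{\left(D \right)} = 35 - 35 D$ ($A{\left(D \right)} = 35 - 7 \left(6 D - D\right) = 35 - 7 \cdot 5 D = 35 - 35 D$)
$\frac{A{\left(-195 \right)}}{p - 12176} - \frac{1737}{20745} = \frac{35 - -6825}{-8313 - 12176} - \frac{1737}{20745} = \frac{35 + 6825}{-20489} - \frac{193}{2305} = 6860 \left(- \frac{1}{20489}\right) - \frac{193}{2305} = - \frac{980}{2927} - \frac{193}{2305} = - \frac{2823811}{6746735}$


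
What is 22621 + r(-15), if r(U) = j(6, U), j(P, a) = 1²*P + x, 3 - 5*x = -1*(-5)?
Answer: 113133/5 ≈ 22627.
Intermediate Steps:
x = -⅖ (x = ⅗ - (-1)*(-5)/5 = ⅗ - ⅕*5 = ⅗ - 1 = -⅖ ≈ -0.40000)
j(P, a) = -⅖ + P (j(P, a) = 1²*P - ⅖ = 1*P - ⅖ = P - ⅖ = -⅖ + P)
r(U) = 28/5 (r(U) = -⅖ + 6 = 28/5)
22621 + r(-15) = 22621 + 28/5 = 113133/5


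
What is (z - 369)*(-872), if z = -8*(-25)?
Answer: 147368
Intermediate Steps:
z = 200
(z - 369)*(-872) = (200 - 369)*(-872) = -169*(-872) = 147368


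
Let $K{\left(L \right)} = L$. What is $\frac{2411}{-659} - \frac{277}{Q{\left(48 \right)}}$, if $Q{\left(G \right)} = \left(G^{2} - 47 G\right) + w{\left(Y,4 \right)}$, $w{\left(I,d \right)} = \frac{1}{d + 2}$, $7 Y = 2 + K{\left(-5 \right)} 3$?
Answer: $- \frac{1792037}{190451} \approx -9.4094$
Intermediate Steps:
$Y = - \frac{13}{7}$ ($Y = \frac{2 - 15}{7} = \frac{1}{7} \left(-13\right) = - \frac{13}{7} \approx -1.8571$)
$w{\left(I,d \right)} = \frac{1}{2 + d}$
$Q{\left(G \right)} = \frac{1}{6} + G^{2} - 47 G$ ($Q{\left(G \right)} = \left(G^{2} - 47 G\right) + \frac{1}{2 + 4} = \left(G^{2} - 47 G\right) + \frac{1}{6} = \frac{1}{6} + G^{2} - 47 G$)
$\frac{2411}{-659} - \frac{277}{Q{\left(48 \right)}} = \frac{2411}{-659} - \frac{277}{\frac{1}{6} + 48^{2} - 2256} = 2411 \left(- \frac{1}{659}\right) - \frac{277}{\frac{1}{6} + 2304 - 2256} = - \frac{2411}{659} - \frac{277}{\frac{289}{6}} = - \frac{2411}{659} - \frac{1662}{289} = - \frac{1792037}{190451}$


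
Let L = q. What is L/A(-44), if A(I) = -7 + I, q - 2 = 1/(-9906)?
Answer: -19811/505206 ≈ -0.039214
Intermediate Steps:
q = 19811/9906 (q = 2 + 1/(-9906) = 2 - 1/9906 = 19811/9906 ≈ 1.9999)
L = 19811/9906 ≈ 1.9999
L/A(-44) = 19811/(9906*(-7 - 44)) = (19811/9906)/(-51) = (19811/9906)*(-1/51) = -19811/505206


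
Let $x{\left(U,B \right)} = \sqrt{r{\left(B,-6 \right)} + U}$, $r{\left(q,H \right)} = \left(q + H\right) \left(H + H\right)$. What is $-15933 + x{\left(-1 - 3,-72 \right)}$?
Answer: $-15933 + 2 \sqrt{233} \approx -15902.0$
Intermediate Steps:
$r{\left(q,H \right)} = 2 H \left(H + q\right)$ ($r{\left(q,H \right)} = \left(H + q\right) 2 H = 2 H \left(H + q\right)$)
$x{\left(U,B \right)} = \sqrt{72 + U - 12 B}$ ($x{\left(U,B \right)} = \sqrt{2 \left(-6\right) \left(-6 + B\right) + U} = \sqrt{\left(72 - 12 B\right) + U} = \sqrt{72 + U - 12 B}$)
$-15933 + x{\left(-1 - 3,-72 \right)} = -15933 + \sqrt{72 - 4 - -864} = -15933 + \sqrt{72 - 4 + 864} = -15933 + \sqrt{932} = -15933 + 2 \sqrt{233}$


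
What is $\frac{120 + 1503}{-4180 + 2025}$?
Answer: $- \frac{1623}{2155} \approx -0.75313$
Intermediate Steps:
$\frac{120 + 1503}{-4180 + 2025} = \frac{1623}{-2155} = 1623 \left(- \frac{1}{2155}\right) = - \frac{1623}{2155}$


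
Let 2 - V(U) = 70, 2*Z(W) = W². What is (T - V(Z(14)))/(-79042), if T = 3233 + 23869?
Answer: -13585/39521 ≈ -0.34374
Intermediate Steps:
Z(W) = W²/2
V(U) = -68 (V(U) = 2 - 1*70 = 2 - 70 = -68)
T = 27102
(T - V(Z(14)))/(-79042) = (27102 - 1*(-68))/(-79042) = (27102 + 68)*(-1/79042) = 27170*(-1/79042) = -13585/39521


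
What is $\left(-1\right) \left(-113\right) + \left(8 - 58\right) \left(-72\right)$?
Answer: $3713$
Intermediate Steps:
$\left(-1\right) \left(-113\right) + \left(8 - 58\right) \left(-72\right) = 113 - -3600 = 113 + 3600 = 3713$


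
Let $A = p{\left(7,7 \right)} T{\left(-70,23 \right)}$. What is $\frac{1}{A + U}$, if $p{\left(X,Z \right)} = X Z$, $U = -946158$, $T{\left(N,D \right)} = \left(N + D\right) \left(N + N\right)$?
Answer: $- \frac{1}{623738} \approx -1.6032 \cdot 10^{-6}$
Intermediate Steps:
$T{\left(N,D \right)} = 2 N \left(D + N\right)$ ($T{\left(N,D \right)} = \left(D + N\right) 2 N = 2 N \left(D + N\right)$)
$A = 322420$ ($A = 7 \cdot 7 \cdot 2 \left(-70\right) \left(23 - 70\right) = 49 \cdot 2 \left(-70\right) \left(-47\right) = 49 \cdot 6580 = 322420$)
$\frac{1}{A + U} = \frac{1}{322420 - 946158} = \frac{1}{-623738} = - \frac{1}{623738}$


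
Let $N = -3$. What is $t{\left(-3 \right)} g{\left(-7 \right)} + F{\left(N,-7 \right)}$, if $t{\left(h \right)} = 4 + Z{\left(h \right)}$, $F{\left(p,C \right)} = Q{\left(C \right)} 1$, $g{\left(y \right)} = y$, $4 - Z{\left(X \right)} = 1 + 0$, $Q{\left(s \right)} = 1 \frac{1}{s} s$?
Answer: $-48$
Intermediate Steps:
$Q{\left(s \right)} = 1$ ($Q{\left(s \right)} = \frac{s}{s} = 1$)
$Z{\left(X \right)} = 3$ ($Z{\left(X \right)} = 4 - \left(1 + 0\right) = 4 - 1 = 3$)
$F{\left(p,C \right)} = 1$ ($F{\left(p,C \right)} = 1 \cdot 1 = 1$)
$t{\left(h \right)} = 7$ ($t{\left(h \right)} = 4 + 3 = 7$)
$t{\left(-3 \right)} g{\left(-7 \right)} + F{\left(N,-7 \right)} = 7 \left(-7\right) + 1 = -49 + 1 = -48$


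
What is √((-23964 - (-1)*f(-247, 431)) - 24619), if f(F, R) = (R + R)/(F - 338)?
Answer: I*√1847424605/195 ≈ 220.42*I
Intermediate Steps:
f(F, R) = 2*R/(-338 + F) (f(F, R) = (2*R)/(-338 + F) = 2*R/(-338 + F))
√((-23964 - (-1)*f(-247, 431)) - 24619) = √((-23964 - (-1)*2*431/(-338 - 247)) - 24619) = √((-23964 - (-1)*2*431/(-585)) - 24619) = √((-23964 - (-1)*2*431*(-1/585)) - 24619) = √((-23964 - (-1)*(-862)/585) - 24619) = √((-23964 - 1*862/585) - 24619) = √((-23964 - 862/585) - 24619) = √(-14019802/585 - 24619) = √(-28421917/585) = I*√1847424605/195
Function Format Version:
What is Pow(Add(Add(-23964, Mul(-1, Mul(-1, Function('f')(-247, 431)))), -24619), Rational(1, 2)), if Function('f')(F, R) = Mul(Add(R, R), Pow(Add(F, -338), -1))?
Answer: Mul(Rational(1, 195), I, Pow(1847424605, Rational(1, 2))) ≈ Mul(220.42, I)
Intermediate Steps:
Function('f')(F, R) = Mul(2, R, Pow(Add(-338, F), -1)) (Function('f')(F, R) = Mul(Mul(2, R), Pow(Add(-338, F), -1)) = Mul(2, R, Pow(Add(-338, F), -1)))
Pow(Add(Add(-23964, Mul(-1, Mul(-1, Function('f')(-247, 431)))), -24619), Rational(1, 2)) = Pow(Add(Add(-23964, Mul(-1, Mul(-1, Mul(2, 431, Pow(Add(-338, -247), -1))))), -24619), Rational(1, 2)) = Pow(Add(Add(-23964, Mul(-1, Mul(-1, Mul(2, 431, Pow(-585, -1))))), -24619), Rational(1, 2)) = Pow(Add(Add(-23964, Mul(-1, Mul(-1, Mul(2, 431, Rational(-1, 585))))), -24619), Rational(1, 2)) = Pow(Add(Add(-23964, Mul(-1, Mul(-1, Rational(-862, 585)))), -24619), Rational(1, 2)) = Pow(Add(Add(-23964, Mul(-1, Rational(862, 585))), -24619), Rational(1, 2)) = Pow(Add(Add(-23964, Rational(-862, 585)), -24619), Rational(1, 2)) = Pow(Add(Rational(-14019802, 585), -24619), Rational(1, 2)) = Pow(Rational(-28421917, 585), Rational(1, 2)) = Mul(Rational(1, 195), I, Pow(1847424605, Rational(1, 2)))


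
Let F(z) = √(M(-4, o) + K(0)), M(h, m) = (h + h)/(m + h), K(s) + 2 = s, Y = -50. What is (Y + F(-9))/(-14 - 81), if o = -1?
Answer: 10/19 - I*√10/475 ≈ 0.52632 - 0.0066574*I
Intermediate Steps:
K(s) = -2 + s
M(h, m) = 2*h/(h + m) (M(h, m) = (2*h)/(h + m) = 2*h/(h + m))
F(z) = I*√10/5 (F(z) = √(2*(-4)/(-4 - 1) + (-2 + 0)) = √(2*(-4)/(-5) - 2) = √(2*(-4)*(-⅕) - 2) = √(8/5 - 2) = √(-⅖) = I*√10/5)
(Y + F(-9))/(-14 - 81) = (-50 + I*√10/5)/(-14 - 81) = (-50 + I*√10/5)/(-95) = (-50 + I*√10/5)*(-1/95) = 10/19 - I*√10/475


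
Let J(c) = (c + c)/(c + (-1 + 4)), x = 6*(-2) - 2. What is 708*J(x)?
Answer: 19824/11 ≈ 1802.2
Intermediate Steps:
x = -14 (x = -12 - 2 = -14)
J(c) = 2*c/(3 + c) (J(c) = (2*c)/(c + 3) = (2*c)/(3 + c) = 2*c/(3 + c))
708*J(x) = 708*(2*(-14)/(3 - 14)) = 708*(2*(-14)/(-11)) = 708*(2*(-14)*(-1/11)) = 708*(28/11) = 19824/11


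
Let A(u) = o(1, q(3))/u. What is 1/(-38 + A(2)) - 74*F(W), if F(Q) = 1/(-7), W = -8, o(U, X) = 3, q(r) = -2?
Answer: 5388/511 ≈ 10.544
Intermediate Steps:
A(u) = 3/u
F(Q) = -⅐
1/(-38 + A(2)) - 74*F(W) = 1/(-38 + 3/2) - 74*(-⅐) = 1/(-38 + 3*(½)) + 74/7 = 1/(-38 + 3/2) + 74/7 = 1/(-73/2) + 74/7 = -2/73 + 74/7 = 5388/511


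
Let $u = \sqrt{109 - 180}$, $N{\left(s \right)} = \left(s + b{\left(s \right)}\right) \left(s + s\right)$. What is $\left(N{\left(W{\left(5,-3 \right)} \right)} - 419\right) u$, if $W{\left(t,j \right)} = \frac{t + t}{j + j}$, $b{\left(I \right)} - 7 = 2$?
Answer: $- \frac{3991 i \sqrt{71}}{9} \approx - 3736.5 i$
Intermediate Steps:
$b{\left(I \right)} = 9$ ($b{\left(I \right)} = 7 + 2 = 9$)
$W{\left(t,j \right)} = \frac{t}{j}$ ($W{\left(t,j \right)} = \frac{2 t}{2 j} = 2 t \frac{1}{2 j} = \frac{t}{j}$)
$N{\left(s \right)} = 2 s \left(9 + s\right)$ ($N{\left(s \right)} = \left(s + 9\right) \left(s + s\right) = \left(9 + s\right) 2 s = 2 s \left(9 + s\right)$)
$u = i \sqrt{71}$ ($u = \sqrt{-71} = i \sqrt{71} \approx 8.4261 i$)
$\left(N{\left(W{\left(5,-3 \right)} \right)} - 419\right) u = \left(2 \frac{5}{-3} \left(9 + \frac{5}{-3}\right) - 419\right) i \sqrt{71} = \left(2 \cdot 5 \left(- \frac{1}{3}\right) \left(9 + 5 \left(- \frac{1}{3}\right)\right) - 419\right) i \sqrt{71} = \left(2 \left(- \frac{5}{3}\right) \left(9 - \frac{5}{3}\right) - 419\right) i \sqrt{71} = \left(2 \left(- \frac{5}{3}\right) \frac{22}{3} - 419\right) i \sqrt{71} = \left(- \frac{220}{9} - 419\right) i \sqrt{71} = - \frac{3991 i \sqrt{71}}{9}$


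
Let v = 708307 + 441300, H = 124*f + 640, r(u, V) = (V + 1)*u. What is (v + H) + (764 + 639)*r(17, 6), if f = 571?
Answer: 1388008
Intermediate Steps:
r(u, V) = u*(1 + V) (r(u, V) = (1 + V)*u = u*(1 + V))
H = 71444 (H = 124*571 + 640 = 70804 + 640 = 71444)
v = 1149607
(v + H) + (764 + 639)*r(17, 6) = (1149607 + 71444) + (764 + 639)*(17*(1 + 6)) = 1221051 + 1403*(17*7) = 1221051 + 1403*119 = 1221051 + 166957 = 1388008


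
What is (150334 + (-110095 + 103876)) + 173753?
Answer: 317868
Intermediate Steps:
(150334 + (-110095 + 103876)) + 173753 = (150334 - 6219) + 173753 = 144115 + 173753 = 317868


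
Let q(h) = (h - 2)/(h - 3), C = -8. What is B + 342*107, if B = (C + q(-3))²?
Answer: 1319233/36 ≈ 36645.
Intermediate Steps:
q(h) = (-2 + h)/(-3 + h)
B = 1849/36 (B = (-8 + (-2 - 3)/(-3 - 3))² = (-8 - 5/(-6))² = (-8 - ⅙*(-5))² = (-8 + ⅚)² = (-43/6)² = 1849/36 ≈ 51.361)
B + 342*107 = 1849/36 + 342*107 = 1849/36 + 36594 = 1319233/36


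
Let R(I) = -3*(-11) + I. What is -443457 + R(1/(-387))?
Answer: -171605089/387 ≈ -4.4342e+5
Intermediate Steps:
R(I) = 33 + I
-443457 + R(1/(-387)) = -443457 + (33 + 1/(-387)) = -443457 + (33 - 1/387) = -443457 + 12770/387 = -171605089/387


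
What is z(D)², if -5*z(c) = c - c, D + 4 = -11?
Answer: 0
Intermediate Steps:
D = -15 (D = -4 - 11 = -15)
z(c) = 0 (z(c) = -(c - c)/5 = -⅕*0 = 0)
z(D)² = 0² = 0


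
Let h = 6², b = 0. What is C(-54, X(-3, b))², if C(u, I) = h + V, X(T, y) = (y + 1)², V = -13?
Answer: 529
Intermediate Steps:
X(T, y) = (1 + y)²
h = 36
C(u, I) = 23 (C(u, I) = 36 - 13 = 23)
C(-54, X(-3, b))² = 23² = 529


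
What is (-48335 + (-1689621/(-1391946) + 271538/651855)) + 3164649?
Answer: 942526504376598841/302448986610 ≈ 3.1163e+6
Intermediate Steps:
(-48335 + (-1689621/(-1391946) + 271538/651855)) + 3164649 = (-48335 + (-1689621*(-1/1391946) + 271538*(1/651855))) + 3164649 = (-48335 + (563207/463982 + 271538/651855)) + 3164649 = (-48335 + 493118043301/302448986610) + 3164649 = -14618378649751049/302448986610 + 3164649 = 942526504376598841/302448986610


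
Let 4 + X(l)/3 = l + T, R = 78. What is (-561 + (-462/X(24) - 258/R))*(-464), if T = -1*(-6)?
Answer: 3439632/13 ≈ 2.6459e+5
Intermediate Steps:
T = 6
X(l) = 6 + 3*l (X(l) = -12 + 3*(l + 6) = -12 + 3*(6 + l) = -12 + (18 + 3*l) = 6 + 3*l)
(-561 + (-462/X(24) - 258/R))*(-464) = (-561 + (-462/(6 + 3*24) - 258/78))*(-464) = (-561 + (-462/(6 + 72) - 258*1/78))*(-464) = (-561 + (-462/78 - 43/13))*(-464) = (-561 + (-462*1/78 - 43/13))*(-464) = (-561 + (-77/13 - 43/13))*(-464) = (-561 - 120/13)*(-464) = -7413/13*(-464) = 3439632/13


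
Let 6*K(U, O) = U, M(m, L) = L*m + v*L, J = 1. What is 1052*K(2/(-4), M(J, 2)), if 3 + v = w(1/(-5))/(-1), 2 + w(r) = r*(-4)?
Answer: -263/3 ≈ -87.667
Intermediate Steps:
w(r) = -2 - 4*r (w(r) = -2 + r*(-4) = -2 - 4*r)
v = -9/5 (v = -3 + (-2 - 4/(-5))/(-1) = -3 + (-2 - 4*(-⅕))*(-1) = -3 + (-2 + ⅘)*(-1) = -3 - 6/5*(-1) = -3 + 6/5 = -9/5 ≈ -1.8000)
M(m, L) = -9*L/5 + L*m (M(m, L) = L*m - 9*L/5 = -9*L/5 + L*m)
K(U, O) = U/6
1052*K(2/(-4), M(J, 2)) = 1052*((2/(-4))/6) = 1052*((2*(-¼))/6) = 1052*((⅙)*(-½)) = 1052*(-1/12) = -263/3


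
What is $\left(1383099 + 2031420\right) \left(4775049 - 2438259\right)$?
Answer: $7979013854010$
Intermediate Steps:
$\left(1383099 + 2031420\right) \left(4775049 - 2438259\right) = 3414519 \cdot 2336790 = 7979013854010$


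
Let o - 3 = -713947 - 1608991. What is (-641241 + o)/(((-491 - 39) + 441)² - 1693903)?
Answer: 1482088/842991 ≈ 1.7581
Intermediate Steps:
o = -2322935 (o = 3 + (-713947 - 1608991) = 3 - 2322938 = -2322935)
(-641241 + o)/(((-491 - 39) + 441)² - 1693903) = (-641241 - 2322935)/(((-491 - 39) + 441)² - 1693903) = -2964176/((-530 + 441)² - 1693903) = -2964176/((-89)² - 1693903) = -2964176/(7921 - 1693903) = -2964176/(-1685982) = -2964176*(-1/1685982) = 1482088/842991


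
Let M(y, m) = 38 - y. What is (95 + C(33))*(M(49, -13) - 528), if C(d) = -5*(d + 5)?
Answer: 51205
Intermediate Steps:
C(d) = -25 - 5*d (C(d) = -5*(5 + d) = -25 - 5*d)
(95 + C(33))*(M(49, -13) - 528) = (95 + (-25 - 5*33))*((38 - 1*49) - 528) = (95 + (-25 - 165))*((38 - 49) - 528) = (95 - 190)*(-11 - 528) = -95*(-539) = 51205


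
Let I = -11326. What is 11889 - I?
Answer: 23215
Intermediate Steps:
11889 - I = 11889 - 1*(-11326) = 11889 + 11326 = 23215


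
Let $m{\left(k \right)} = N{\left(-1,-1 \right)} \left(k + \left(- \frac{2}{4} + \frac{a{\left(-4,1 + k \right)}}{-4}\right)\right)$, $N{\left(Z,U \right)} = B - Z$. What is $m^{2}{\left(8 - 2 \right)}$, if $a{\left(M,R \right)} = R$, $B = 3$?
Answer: $225$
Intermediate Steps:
$N{\left(Z,U \right)} = 3 - Z$
$m{\left(k \right)} = -3 + 3 k$ ($m{\left(k \right)} = \left(3 - -1\right) \left(k + \left(- \frac{2}{4} + \frac{1 + k}{-4}\right)\right) = \left(3 + 1\right) \left(k + \left(\left(-2\right) \frac{1}{4} + \left(1 + k\right) \left(- \frac{1}{4}\right)\right)\right) = 4 \left(k - \left(\frac{3}{4} + \frac{k}{4}\right)\right) = 4 \left(- \frac{3}{4} + \frac{3 k}{4}\right) = -3 + 3 k$)
$m^{2}{\left(8 - 2 \right)} = \left(-3 + 3 \left(8 - 2\right)\right)^{2} = \left(-3 + 3 \cdot 6\right)^{2} = \left(-3 + 18\right)^{2} = 15^{2} = 225$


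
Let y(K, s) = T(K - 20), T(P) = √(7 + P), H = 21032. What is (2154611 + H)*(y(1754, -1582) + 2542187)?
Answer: 5530891351241 + 2175643*√1741 ≈ 5.5310e+12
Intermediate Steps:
y(K, s) = √(-13 + K) (y(K, s) = √(7 + (K - 20)) = √(7 + (-20 + K)) = √(-13 + K))
(2154611 + H)*(y(1754, -1582) + 2542187) = (2154611 + 21032)*(√(-13 + 1754) + 2542187) = 2175643*(√1741 + 2542187) = 2175643*(2542187 + √1741) = 5530891351241 + 2175643*√1741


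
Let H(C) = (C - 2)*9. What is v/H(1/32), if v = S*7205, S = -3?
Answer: 230560/189 ≈ 1219.9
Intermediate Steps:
v = -21615 (v = -3*7205 = -21615)
H(C) = -18 + 9*C (H(C) = (-2 + C)*9 = -18 + 9*C)
v/H(1/32) = -21615/(-18 + 9/32) = -21615/(-567/32) = -21615*(-32/567) = 230560/189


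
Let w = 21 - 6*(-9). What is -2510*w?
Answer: -188250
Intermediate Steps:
w = 75 (w = 21 + 54 = 75)
-2510*w = -2510*75 = -188250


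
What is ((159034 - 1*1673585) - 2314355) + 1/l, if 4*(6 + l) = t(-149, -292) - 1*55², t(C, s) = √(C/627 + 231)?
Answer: -22317539581596426/5828698739 - 16*√5669961/5828698739 ≈ -3.8289e+6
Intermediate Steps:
t(C, s) = √(231 + C/627) (t(C, s) = √(C*(1/627) + 231) = √(C/627 + 231) = √(231 + C/627))
l = -3049/4 + √5669961/627 (l = -6 + (√(90812799 + 627*(-149))/627 - 1*55²)/4 = -6 + (√(90812799 - 93423)/627 - 1*3025)/4 = -6 + (√90719376/627 - 3025)/4 = -6 + ((4*√5669961)/627 - 3025)/4 = -6 + (4*√5669961/627 - 3025)/4 = -6 + (-3025 + 4*√5669961/627)/4 = -6 + (-3025/4 + √5669961/627) = -3049/4 + √5669961/627 ≈ -758.45)
((159034 - 1*1673585) - 2314355) + 1/l = ((159034 - 1*1673585) - 2314355) + 1/(-3049/4 + √5669961/627) = ((159034 - 1673585) - 2314355) + 1/(-3049/4 + √5669961/627) = (-1514551 - 2314355) + 1/(-3049/4 + √5669961/627) = -3828906 + 1/(-3049/4 + √5669961/627)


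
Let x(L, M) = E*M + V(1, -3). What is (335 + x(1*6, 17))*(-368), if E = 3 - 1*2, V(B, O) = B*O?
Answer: -128432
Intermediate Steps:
E = 1 (E = 3 - 2 = 1)
x(L, M) = -3 + M (x(L, M) = 1*M + 1*(-3) = M - 3 = -3 + M)
(335 + x(1*6, 17))*(-368) = (335 + (-3 + 17))*(-368) = (335 + 14)*(-368) = 349*(-368) = -128432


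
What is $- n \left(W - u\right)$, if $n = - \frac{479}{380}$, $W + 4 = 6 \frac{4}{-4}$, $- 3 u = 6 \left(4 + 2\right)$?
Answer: $\frac{479}{190} \approx 2.5211$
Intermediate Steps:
$u = -12$ ($u = - \frac{6 \left(4 + 2\right)}{3} = - \frac{6 \cdot 6}{3} = \left(- \frac{1}{3}\right) 36 = -12$)
$W = -10$ ($W = -4 + 6 \frac{4}{-4} = -4 + 6 \cdot 4 \left(- \frac{1}{4}\right) = -4 + 6 \left(-1\right) = -4 - 6 = -10$)
$n = - \frac{479}{380}$ ($n = \left(-479\right) \frac{1}{380} = - \frac{479}{380} \approx -1.2605$)
$- n \left(W - u\right) = \left(-1\right) \left(- \frac{479}{380}\right) \left(-10 - -12\right) = \frac{479 \left(-10 + 12\right)}{380} = \frac{479}{380} \cdot 2 = \frac{479}{190}$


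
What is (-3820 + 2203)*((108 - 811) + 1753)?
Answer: -1697850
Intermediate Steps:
(-3820 + 2203)*((108 - 811) + 1753) = -1617*(-703 + 1753) = -1617*1050 = -1697850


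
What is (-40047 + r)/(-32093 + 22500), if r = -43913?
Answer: 83960/9593 ≈ 8.7522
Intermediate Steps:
(-40047 + r)/(-32093 + 22500) = (-40047 - 43913)/(-32093 + 22500) = -83960/(-9593) = -83960*(-1/9593) = 83960/9593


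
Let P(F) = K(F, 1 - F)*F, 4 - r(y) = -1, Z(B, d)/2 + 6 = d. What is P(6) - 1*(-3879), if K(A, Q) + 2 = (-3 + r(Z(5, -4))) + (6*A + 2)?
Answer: 4107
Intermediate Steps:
Z(B, d) = -12 + 2*d
r(y) = 5 (r(y) = 4 - 1*(-1) = 4 + 1 = 5)
K(A, Q) = 2 + 6*A (K(A, Q) = -2 + ((-3 + 5) + (6*A + 2)) = -2 + (2 + (2 + 6*A)) = -2 + (4 + 6*A) = 2 + 6*A)
P(F) = F*(2 + 6*F) (P(F) = (2 + 6*F)*F = F*(2 + 6*F))
P(6) - 1*(-3879) = 2*6*(1 + 3*6) - 1*(-3879) = 2*6*(1 + 18) + 3879 = 2*6*19 + 3879 = 228 + 3879 = 4107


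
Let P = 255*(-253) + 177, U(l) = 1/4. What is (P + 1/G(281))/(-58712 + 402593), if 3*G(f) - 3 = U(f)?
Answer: -278794/1490151 ≈ -0.18709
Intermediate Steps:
U(l) = 1/4
P = -64338 (P = -64515 + 177 = -64338)
G(f) = 13/12 (G(f) = 1 + (1/3)*(1/4) = 1 + 1/12 = 13/12)
(P + 1/G(281))/(-58712 + 402593) = (-64338 + 1/(13/12))/(-58712 + 402593) = (-64338 + 12/13)/343881 = -836382/13*1/343881 = -278794/1490151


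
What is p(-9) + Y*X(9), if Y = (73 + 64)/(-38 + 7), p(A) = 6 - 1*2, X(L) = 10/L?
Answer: -254/279 ≈ -0.91039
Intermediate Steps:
p(A) = 4 (p(A) = 6 - 2 = 4)
Y = -137/31 (Y = 137/(-31) = 137*(-1/31) = -137/31 ≈ -4.4194)
p(-9) + Y*X(9) = 4 - 1370/(31*9) = 4 - 137/31*10/9 = 4 - 1370/279 = -254/279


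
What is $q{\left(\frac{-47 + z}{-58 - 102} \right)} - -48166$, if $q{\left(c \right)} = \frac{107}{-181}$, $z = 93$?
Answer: $\frac{8717939}{181} \approx 48165.0$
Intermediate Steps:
$q{\left(c \right)} = - \frac{107}{181}$ ($q{\left(c \right)} = 107 \left(- \frac{1}{181}\right) = - \frac{107}{181}$)
$q{\left(\frac{-47 + z}{-58 - 102} \right)} - -48166 = - \frac{107}{181} - -48166 = - \frac{107}{181} + 48166 = \frac{8717939}{181}$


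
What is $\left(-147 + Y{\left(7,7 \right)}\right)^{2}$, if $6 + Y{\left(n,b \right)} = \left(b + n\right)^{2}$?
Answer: $1849$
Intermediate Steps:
$Y{\left(n,b \right)} = -6 + \left(b + n\right)^{2}$
$\left(-147 + Y{\left(7,7 \right)}\right)^{2} = \left(-147 - \left(6 - \left(7 + 7\right)^{2}\right)\right)^{2} = \left(-147 - \left(6 - 14^{2}\right)\right)^{2} = \left(-147 + \left(-6 + 196\right)\right)^{2} = \left(-147 + 190\right)^{2} = 43^{2} = 1849$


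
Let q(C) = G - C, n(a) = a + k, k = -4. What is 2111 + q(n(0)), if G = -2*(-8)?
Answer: 2131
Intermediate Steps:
G = 16
n(a) = -4 + a (n(a) = a - 4 = -4 + a)
q(C) = 16 - C
2111 + q(n(0)) = 2111 + (16 - (-4 + 0)) = 2111 + (16 - 1*(-4)) = 2111 + (16 + 4) = 2111 + 20 = 2131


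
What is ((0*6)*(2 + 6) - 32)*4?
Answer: -128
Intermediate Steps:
((0*6)*(2 + 6) - 32)*4 = (0*8 - 32)*4 = (0 - 32)*4 = -32*4 = -128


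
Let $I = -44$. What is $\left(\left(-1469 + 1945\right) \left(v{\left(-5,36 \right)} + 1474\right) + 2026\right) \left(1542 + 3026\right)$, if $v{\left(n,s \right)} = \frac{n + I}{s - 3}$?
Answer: $\frac{105964471568}{33} \approx 3.211 \cdot 10^{9}$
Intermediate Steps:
$v{\left(n,s \right)} = \frac{-44 + n}{-3 + s}$ ($v{\left(n,s \right)} = \frac{n - 44}{s - 3} = \frac{-44 + n}{-3 + s}$)
$\left(\left(-1469 + 1945\right) \left(v{\left(-5,36 \right)} + 1474\right) + 2026\right) \left(1542 + 3026\right) = \left(\left(-1469 + 1945\right) \left(\frac{-44 - 5}{-3 + 36} + 1474\right) + 2026\right) \left(1542 + 3026\right) = \left(476 \left(\frac{1}{33} \left(-49\right) + 1474\right) + 2026\right) 4568 = \left(476 \left(- \frac{49}{33} + 1474\right) + 2026\right) 4568 = \left(476 \cdot \frac{48593}{33} + 2026\right) 4568 = \left(\frac{23130268}{33} + 2026\right) 4568 = \frac{23197126}{33} \cdot 4568 = \frac{105964471568}{33}$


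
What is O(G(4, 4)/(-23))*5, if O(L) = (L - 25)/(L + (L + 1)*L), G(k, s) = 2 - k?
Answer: -21965/32 ≈ -686.41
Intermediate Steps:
O(L) = (-25 + L)/(L + L*(1 + L)) (O(L) = (-25 + L)/(L + (1 + L)*L) = (-25 + L)/(L + L*(1 + L)))
O(G(4, 4)/(-23))*5 = ((-25 + (2 - 1*4)/(-23))/((((2 - 1*4)/(-23)))*(2 + (2 - 1*4)/(-23))))*5 = ((-25 + (2 - 4)*(-1/23))/((((2 - 4)*(-1/23)))*(2 + (2 - 4)*(-1/23))))*5 = ((-25 - 2*(-1/23))/(((-2*(-1/23)))*(2 - 2*(-1/23))))*5 = ((-25 + 2/23)/((2/23)*(2 + 2/23)))*5 = ((23/2)*(-573/23)/(48/23))*5 = ((23/2)*(23/48)*(-573/23))*5 = -4393/32*5 = -21965/32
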